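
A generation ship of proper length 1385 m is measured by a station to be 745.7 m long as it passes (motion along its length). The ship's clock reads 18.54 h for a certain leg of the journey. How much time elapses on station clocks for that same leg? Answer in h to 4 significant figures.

Length contraction ⇒ γ = L₀/L = 1385/745.7 = 1.85732
Time dilation: Δt = γτ₀ = 1.85732 × 18.54 h = 34.43 h

Δt ≈ 34.43 h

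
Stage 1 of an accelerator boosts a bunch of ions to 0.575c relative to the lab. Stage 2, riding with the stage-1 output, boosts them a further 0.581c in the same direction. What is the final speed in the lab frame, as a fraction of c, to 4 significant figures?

u ≈ 0.8665c

Compose boost 2: (0.581 + 0.575)/(1 + 0.581×0.575) = 1.156/1.33407 = 0.8665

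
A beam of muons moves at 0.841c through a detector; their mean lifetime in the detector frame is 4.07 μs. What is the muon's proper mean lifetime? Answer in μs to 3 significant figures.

τ₀ ≈ 2.20 μs

γ = 1/√(1 − 0.841²) = 1.8483
Proper time: τ₀ = Δt/γ = 4.07/1.8483 = 2.20 μs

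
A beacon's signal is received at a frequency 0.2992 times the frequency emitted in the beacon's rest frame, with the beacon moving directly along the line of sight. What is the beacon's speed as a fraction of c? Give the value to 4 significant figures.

f_obs/f_src = √((1−β)/(1+β)) = 0.2992  ⇒  (1−β)/(1+β) = 0.0895206
β = |1 − D²|/(1 + D²) = |1 − 0.0895206|/(1 + 0.0895206) = 0.8357

β ≈ 0.8357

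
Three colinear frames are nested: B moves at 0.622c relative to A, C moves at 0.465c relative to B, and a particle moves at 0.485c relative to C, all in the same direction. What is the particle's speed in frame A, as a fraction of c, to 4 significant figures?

Compose boost 2: (0.465 + 0.622)/(1 + 0.465×0.622) = 1.087/1.28923 = 0.843139
Compose boost 3: (0.485 + 0.843139)/(1 + 0.485×0.843139) = 1.32814/1.40892 = 0.9427

u ≈ 0.9427c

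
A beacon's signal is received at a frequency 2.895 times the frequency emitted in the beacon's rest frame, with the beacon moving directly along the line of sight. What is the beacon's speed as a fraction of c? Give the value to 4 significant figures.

f_obs/f_src = √((1+β)/(1−β)) = 2.895  ⇒  (1+β)/(1−β) = 8.38102
β = |1 − D²|/(1 + D²) = |1 − 8.38102|/(1 + 8.38102) = 0.7868

β ≈ 0.7868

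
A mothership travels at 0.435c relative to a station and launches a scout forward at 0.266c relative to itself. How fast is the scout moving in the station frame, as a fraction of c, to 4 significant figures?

Compose boost 2: (0.266 + 0.435)/(1 + 0.266×0.435) = 0.7010/1.11571 = 0.6283

u ≈ 0.6283c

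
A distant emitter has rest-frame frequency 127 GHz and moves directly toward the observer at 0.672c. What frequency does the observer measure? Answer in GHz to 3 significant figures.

Relativistic Doppler: f_obs = f_src √((1+β)/(1−β))
= 127 × √(1.6720/0.32800) = 127 × 2.2578 = 287 GHz

f_obs ≈ 287 GHz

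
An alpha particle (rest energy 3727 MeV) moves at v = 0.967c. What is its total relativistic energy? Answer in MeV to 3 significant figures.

E ≈ 14600 MeV

γ = 1/√(1 − 0.967²) = 3.9250
E = γm₀c² = 3.9250 × 3727 MeV = 14600 MeV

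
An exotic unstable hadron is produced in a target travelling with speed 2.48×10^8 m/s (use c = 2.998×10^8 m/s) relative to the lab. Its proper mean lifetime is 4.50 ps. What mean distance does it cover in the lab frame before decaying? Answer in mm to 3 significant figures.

d ≈ 1.99 mm

β = v/c = 2.48×10^8 / 2.998×10^8 = 0.82722
γ = 1/√(1 − 0.82722²) = 1.7797
Dilated lifetime: Δt = γτ₀ = 1.7797 × 4.50 ps = 8.0088 ps
d = vΔt = 0.82722c × 8.0088 ps = 2.4800×10^8 m/s × 8.0088×10^-12 s = 1.99 mm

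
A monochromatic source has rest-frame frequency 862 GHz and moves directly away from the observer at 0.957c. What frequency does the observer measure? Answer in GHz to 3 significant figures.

Relativistic Doppler: f_obs = f_src √((1−β)/(1+β))
= 862 × √(0.043000/1.9570) = 862 × 0.14823 = 128 GHz

f_obs ≈ 128 GHz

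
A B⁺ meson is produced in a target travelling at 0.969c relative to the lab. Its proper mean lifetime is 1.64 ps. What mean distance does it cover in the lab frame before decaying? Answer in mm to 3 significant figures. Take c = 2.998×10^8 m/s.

γ = 1/√(1 − 0.969²) = 4.0476
Dilated lifetime: Δt = γτ₀ = 4.0476 × 1.64 ps = 6.6380 ps
d = vΔt = 0.969c × 6.6380 ps = 2.9051×10^8 m/s × 6.6380×10^-12 s = 1.93 mm

d ≈ 1.93 mm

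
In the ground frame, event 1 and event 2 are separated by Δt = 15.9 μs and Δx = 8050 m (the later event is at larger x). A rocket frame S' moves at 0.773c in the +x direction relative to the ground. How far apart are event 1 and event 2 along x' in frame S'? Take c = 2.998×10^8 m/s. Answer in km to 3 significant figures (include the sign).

Δx' ≈ 6.88 km

γ = 1/√(1 − 0.773²) = 1.5763
Δx' = γ(Δx − vΔt) = 1.5763 × (8050 m − 0.773×(2.998×10^8 m/s)×15.9×10^-6 s)
= 1.5763 × (4365.2 m) = 6.88 km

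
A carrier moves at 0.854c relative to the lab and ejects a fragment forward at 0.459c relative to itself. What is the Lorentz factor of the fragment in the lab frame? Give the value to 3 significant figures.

u_lab = (0.459 + 0.854)/(1 + 0.459×0.854) = 1.313/1.39199 = 0.943257
γ = 1/√(1 − 0.943257²) = 3.01

γ ≈ 3.01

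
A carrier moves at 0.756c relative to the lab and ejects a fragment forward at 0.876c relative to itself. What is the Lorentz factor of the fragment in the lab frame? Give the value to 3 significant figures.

u_lab = (0.876 + 0.756)/(1 + 0.876×0.756) = 1.632/1.66226 = 0.981798
γ = 1/√(1 − 0.981798²) = 5.27

γ ≈ 5.27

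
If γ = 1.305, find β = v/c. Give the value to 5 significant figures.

β ≈ 0.64250

β = √(1 − 1/γ²) = √(1 − 1/1.305²) = √(0.4128096) = 0.64250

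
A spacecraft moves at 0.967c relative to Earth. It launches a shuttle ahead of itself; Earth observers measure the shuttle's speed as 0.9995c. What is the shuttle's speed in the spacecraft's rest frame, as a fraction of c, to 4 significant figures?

u' ≈ 0.9706c

Inverse velocity addition: u' = (u − v)/(1 − uv/c²)
= (0.9995 − 0.967)/(1 − 0.9995×0.967) = 0.03250/0.0334835 = 0.9706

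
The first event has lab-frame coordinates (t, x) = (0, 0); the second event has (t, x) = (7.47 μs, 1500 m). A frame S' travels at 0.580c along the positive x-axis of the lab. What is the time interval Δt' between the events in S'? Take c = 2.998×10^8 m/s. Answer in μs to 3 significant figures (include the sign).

Δt' ≈ 5.61 μs

γ = 1/√(1 − 0.580²) = 1.2276
Δt' = γ(Δt − vΔx/c²) = 1.2276 × (7.47 μs − 0.580×1500 m / (2.998×10^8 m/s))
= 1.2276 × (4.5681 μs) = 5.61 μs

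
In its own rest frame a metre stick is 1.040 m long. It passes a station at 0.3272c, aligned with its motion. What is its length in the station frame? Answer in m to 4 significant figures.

L ≈ 0.9828 m

γ = 1/√(1 − 0.3272²) = 1.05825
Length contraction: L = L₀/γ = 1.040/1.05825 = 0.9828 m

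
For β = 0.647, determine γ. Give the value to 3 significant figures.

γ = 1/√(1 − β²) = 1/√(1 − 0.647²) = 1/√(0.58139) = 1.31

γ ≈ 1.31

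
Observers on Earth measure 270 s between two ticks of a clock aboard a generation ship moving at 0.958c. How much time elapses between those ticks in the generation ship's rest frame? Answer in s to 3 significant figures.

τ₀ ≈ 77.4 s

γ = 1/√(1 − 0.958²) = 3.4871
Proper time: τ₀ = Δt/γ = 270/3.4871 = 77.4 s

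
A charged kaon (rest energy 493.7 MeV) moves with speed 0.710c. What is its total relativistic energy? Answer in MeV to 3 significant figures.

E ≈ 701 MeV

γ = 1/√(1 − 0.710²) = 1.4200
E = γm₀c² = 1.4200 × 493.7 MeV = 701 MeV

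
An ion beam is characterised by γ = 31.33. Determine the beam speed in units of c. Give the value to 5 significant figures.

β ≈ 0.99949

β = √(1 − 1/γ²) = √(1 − 1/31.33²) = √(0.9989812) = 0.99949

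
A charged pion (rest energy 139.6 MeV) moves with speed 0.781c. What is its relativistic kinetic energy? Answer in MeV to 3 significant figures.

γ = 1/√(1 − 0.781²) = 1.6012
K = (γ − 1)m₀c² = (1.6012 − 1) × 139.6 MeV = 0.60120 × 139.6 MeV = 83.9 MeV

K ≈ 83.9 MeV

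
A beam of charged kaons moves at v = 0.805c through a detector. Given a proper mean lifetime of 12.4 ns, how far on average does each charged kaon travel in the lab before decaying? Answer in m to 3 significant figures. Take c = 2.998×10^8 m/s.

γ = 1/√(1 − 0.805²) = 1.6856
Dilated lifetime: Δt = γτ₀ = 1.6856 × 12.4 ns = 20.901 ns
d = vΔt = 0.805c × 20.901 ns = 2.4134×10^8 m/s × 2.0901×10^-8 s = 5.04 m

d ≈ 5.04 m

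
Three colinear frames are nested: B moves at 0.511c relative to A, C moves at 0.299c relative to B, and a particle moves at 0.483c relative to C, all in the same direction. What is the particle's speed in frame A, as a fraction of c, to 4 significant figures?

Compose boost 2: (0.299 + 0.511)/(1 + 0.299×0.511) = 0.8100/1.15279 = 0.702644
Compose boost 3: (0.483 + 0.702644)/(1 + 0.483×0.702644) = 1.18564/1.33938 = 0.8852

u ≈ 0.8852c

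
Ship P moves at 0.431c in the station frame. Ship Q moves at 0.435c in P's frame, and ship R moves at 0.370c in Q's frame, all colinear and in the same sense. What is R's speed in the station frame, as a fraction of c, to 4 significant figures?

Compose boost 2: (0.435 + 0.431)/(1 + 0.435×0.431) = 0.8660/1.18748 = 0.729272
Compose boost 3: (0.370 + 0.729272)/(1 + 0.370×0.729272) = 1.09927/1.26983 = 0.8657

u ≈ 0.8657c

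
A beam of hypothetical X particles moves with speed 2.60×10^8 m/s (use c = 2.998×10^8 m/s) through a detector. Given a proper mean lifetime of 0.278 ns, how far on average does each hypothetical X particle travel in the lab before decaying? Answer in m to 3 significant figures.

β = v/c = 2.60×10^8 / 2.998×10^8 = 0.86724
γ = 1/√(1 − 0.86724²) = 2.0085
Dilated lifetime: Δt = γτ₀ = 2.0085 × 0.278 ns = 0.55837 ns
d = vΔt = 0.86724c × 0.55837 ns = 2.6000×10^8 m/s × 5.5837×10^-10 s = 0.145 m

d ≈ 0.145 m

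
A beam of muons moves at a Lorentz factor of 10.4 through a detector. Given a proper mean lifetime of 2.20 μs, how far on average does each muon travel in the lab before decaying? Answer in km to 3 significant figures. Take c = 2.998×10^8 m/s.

d ≈ 6.83 km

β = √(1 − 1/γ²) = √(1 − 1/10.4²) = 0.99537
Dilated lifetime: Δt = γτ₀ = 10.4 × 2.20 μs = 22.880 μs
d = vΔt = 0.99537c × 22.880 μs = 2.9841×10^8 m/s × 2.2880×10^-5 s = 6.83 km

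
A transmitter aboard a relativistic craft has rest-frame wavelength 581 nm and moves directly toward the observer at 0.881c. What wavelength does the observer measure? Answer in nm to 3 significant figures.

λ_obs ≈ 146 nm

Relativistic Doppler: λ_obs = λ_src √((1−β)/(1+β))
= 581 × √(0.11900/1.8810) = 581 × 0.25152 = 146 nm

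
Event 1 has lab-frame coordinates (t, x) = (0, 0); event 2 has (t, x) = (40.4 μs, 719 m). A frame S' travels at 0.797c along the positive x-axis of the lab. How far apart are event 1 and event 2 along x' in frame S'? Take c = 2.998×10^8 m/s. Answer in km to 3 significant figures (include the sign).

γ = 1/√(1 − 0.797²) = 1.6557
Δx' = γ(Δx − vΔt) = 1.6557 × (719 m − 0.797×(2.998×10^8 m/s)×40.4×10^-6 s)
= 1.6557 × (-8934.2 m) = -14.8 km

Δx' ≈ -14.8 km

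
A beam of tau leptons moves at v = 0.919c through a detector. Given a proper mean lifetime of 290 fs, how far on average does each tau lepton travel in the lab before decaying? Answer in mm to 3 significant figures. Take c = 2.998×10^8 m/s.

d ≈ 0.203 mm

γ = 1/√(1 − 0.919²) = 2.5364
Dilated lifetime: Δt = γτ₀ = 2.5364 × 290 fs = 735.56 fs
d = vΔt = 0.919c × 735.56 fs = 2.7552×10^8 m/s × 7.3556×10^-13 s = 0.203 mm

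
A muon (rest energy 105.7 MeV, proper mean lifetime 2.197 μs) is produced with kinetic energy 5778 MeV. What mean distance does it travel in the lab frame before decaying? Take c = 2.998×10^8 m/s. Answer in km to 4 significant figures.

d ≈ 36.66 km

γ = 1 + K/(m₀c²) = 1 + 5778/105.7 = 55.6641
β = √(1 − 1/γ²) = 0.999839
Dilated lifetime: γτ₀ = 55.6641 × 2.197 μs = 122.294 μs
d = βc·γτ₀ = 0.999839 × (2.998×10^8 m/s) × 0.000122294 s = 36.66 km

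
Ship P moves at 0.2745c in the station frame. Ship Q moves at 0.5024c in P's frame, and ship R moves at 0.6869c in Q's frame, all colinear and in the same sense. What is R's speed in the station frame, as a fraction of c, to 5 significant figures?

Compose boost 2: (0.5024 + 0.2745)/(1 + 0.5024×0.2745) = 0.77690/1.137909 = 0.6827436
Compose boost 3: (0.6869 + 0.6827436)/(1 + 0.6869×0.6827436) = 1.369644/1.468977 = 0.93238

u ≈ 0.93238c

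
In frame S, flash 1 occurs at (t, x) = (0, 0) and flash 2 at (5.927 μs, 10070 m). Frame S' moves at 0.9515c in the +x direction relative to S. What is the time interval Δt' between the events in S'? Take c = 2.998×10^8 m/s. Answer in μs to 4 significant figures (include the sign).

Δt' ≈ -84.62 μs

γ = 1/√(1 − 0.9515²) = 3.25046
Δt' = γ(Δt − vΔx/c²) = 3.25046 × (5.927 μs − 0.9515×10070 m / (2.998×10^8 m/s))
= 3.25046 × (-26.0330 μs) = -84.62 μs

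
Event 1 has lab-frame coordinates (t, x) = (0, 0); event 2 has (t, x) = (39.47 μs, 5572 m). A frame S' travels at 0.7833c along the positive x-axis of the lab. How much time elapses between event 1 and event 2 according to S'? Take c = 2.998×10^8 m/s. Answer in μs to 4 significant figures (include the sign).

Δt' ≈ 40.07 μs

γ = 1/√(1 − 0.7833²) = 1.60864
Δt' = γ(Δt − vΔx/c²) = 1.60864 × (39.47 μs − 0.7833×5572 m / (2.998×10^8 m/s))
= 1.60864 × (24.9118 μs) = 40.07 μs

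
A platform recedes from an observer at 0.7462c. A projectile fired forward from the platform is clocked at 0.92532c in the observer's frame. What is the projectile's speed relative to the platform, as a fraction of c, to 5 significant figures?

u' ≈ 0.57869c

Inverse velocity addition: u' = (u − v)/(1 − uv/c²)
= (0.92532 − 0.7462)/(1 − 0.92532×0.7462) = 0.17912/0.3095262 = 0.57869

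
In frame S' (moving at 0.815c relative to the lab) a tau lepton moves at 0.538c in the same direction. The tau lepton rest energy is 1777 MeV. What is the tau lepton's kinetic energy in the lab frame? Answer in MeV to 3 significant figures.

u_lab = (0.538 + 0.815)/(1 + 0.538×0.815) = 0.940583
γ = 1/√(1 − 0.940583²) = 2.9449
K = (γ − 1)m₀c² = (2.9449 − 1) × 1777 = 1.9449 × 1777 = 3460 MeV

K ≈ 3460 MeV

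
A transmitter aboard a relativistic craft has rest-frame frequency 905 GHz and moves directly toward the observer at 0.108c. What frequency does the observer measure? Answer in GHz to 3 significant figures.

f_obs ≈ 1010 GHz

Relativistic Doppler: f_obs = f_src √((1+β)/(1−β))
= 905 × √(1.1080/0.89200) = 905 × 1.1145 = 1010 GHz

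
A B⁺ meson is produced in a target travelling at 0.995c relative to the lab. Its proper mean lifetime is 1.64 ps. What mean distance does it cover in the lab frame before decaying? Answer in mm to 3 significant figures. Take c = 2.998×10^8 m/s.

d ≈ 4.90 mm

γ = 1/√(1 − 0.995²) = 10.013
Dilated lifetime: Δt = γτ₀ = 10.013 × 1.64 ps = 16.421 ps
d = vΔt = 0.995c × 16.421 ps = 2.9830×10^8 m/s × 1.6421×10^-11 s = 4.90 mm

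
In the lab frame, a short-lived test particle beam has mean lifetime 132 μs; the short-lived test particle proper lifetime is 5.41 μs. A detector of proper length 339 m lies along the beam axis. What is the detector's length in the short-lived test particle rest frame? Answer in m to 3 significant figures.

Time dilation ⇒ γ = Δt/τ₀ = 132/5.41 = 24.399
Length contraction: L = L₀/γ = 339/24.399 = 13.9 m

L ≈ 13.9 m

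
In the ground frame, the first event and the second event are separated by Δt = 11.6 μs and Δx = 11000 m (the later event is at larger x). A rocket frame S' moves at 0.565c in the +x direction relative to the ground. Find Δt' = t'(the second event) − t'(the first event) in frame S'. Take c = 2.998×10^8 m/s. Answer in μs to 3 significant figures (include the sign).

γ = 1/√(1 − 0.565²) = 1.2120
Δt' = γ(Δt − vΔx/c²) = 1.2120 × (11.6 μs − 0.565×11000 m / (2.998×10^8 m/s))
= 1.2120 × (-9.1305 μs) = -11.1 μs

Δt' ≈ -11.1 μs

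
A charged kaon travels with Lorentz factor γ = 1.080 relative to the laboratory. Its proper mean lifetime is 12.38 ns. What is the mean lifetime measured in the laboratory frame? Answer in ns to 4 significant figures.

γ = 1.080 (given)
Time dilation: Δt = γτ₀ = 1.080 × 12.38 ns = 13.37 ns

Δt ≈ 13.37 ns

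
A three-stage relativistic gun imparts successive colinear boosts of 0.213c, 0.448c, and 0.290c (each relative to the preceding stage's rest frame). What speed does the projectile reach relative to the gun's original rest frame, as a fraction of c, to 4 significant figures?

u ≈ 0.7604c

Compose boost 2: (0.448 + 0.213)/(1 + 0.448×0.213) = 0.6610/1.09542 = 0.603419
Compose boost 3: (0.290 + 0.603419)/(1 + 0.290×0.603419) = 0.893419/1.17499 = 0.7604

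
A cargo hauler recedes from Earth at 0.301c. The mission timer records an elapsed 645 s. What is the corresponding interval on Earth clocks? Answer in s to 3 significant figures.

Δt ≈ 676 s

γ = 1/√(1 − 0.301²) = 1.0486
Time dilation: Δt = γτ₀ = 1.0486 × 645 s = 676 s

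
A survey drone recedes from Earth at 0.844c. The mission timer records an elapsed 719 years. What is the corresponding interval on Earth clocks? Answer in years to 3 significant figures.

γ = 1/√(1 − 0.844²) = 1.8645
Time dilation: Δt = γτ₀ = 1.8645 × 719 years = 1340 years

Δt ≈ 1340 years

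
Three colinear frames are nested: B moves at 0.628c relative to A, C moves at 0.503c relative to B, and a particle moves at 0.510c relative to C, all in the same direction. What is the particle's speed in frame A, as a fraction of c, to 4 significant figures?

u ≈ 0.9521c

Compose boost 2: (0.503 + 0.628)/(1 + 0.503×0.628) = 1.131/1.31588 = 0.859498
Compose boost 3: (0.510 + 0.859498)/(1 + 0.510×0.859498) = 1.36950/1.43834 = 0.9521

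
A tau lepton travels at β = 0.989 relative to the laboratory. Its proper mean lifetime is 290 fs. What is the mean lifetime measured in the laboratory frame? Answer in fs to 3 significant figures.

γ = 1/√(1 − 0.989²) = 6.7606
Time dilation: Δt = γτ₀ = 6.7606 × 290 fs = 1960 fs

Δt ≈ 1960 fs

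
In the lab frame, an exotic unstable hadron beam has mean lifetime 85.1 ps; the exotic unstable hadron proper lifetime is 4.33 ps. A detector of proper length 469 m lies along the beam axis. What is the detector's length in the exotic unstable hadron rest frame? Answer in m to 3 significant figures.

Time dilation ⇒ γ = Δt/τ₀ = 85.1/4.33 = 19.654
Length contraction: L = L₀/γ = 469/19.654 = 23.9 m

L ≈ 23.9 m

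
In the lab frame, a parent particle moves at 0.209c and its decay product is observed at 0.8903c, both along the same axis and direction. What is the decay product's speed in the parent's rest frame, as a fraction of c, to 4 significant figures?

u' ≈ 0.8371c

Inverse velocity addition: u' = (u − v)/(1 − uv/c²)
= (0.8903 − 0.209)/(1 − 0.8903×0.209) = 0.6813/0.813927 = 0.8371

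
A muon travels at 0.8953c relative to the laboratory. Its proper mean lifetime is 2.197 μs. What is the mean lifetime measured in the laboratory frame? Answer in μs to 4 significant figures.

Δt ≈ 4.932 μs

γ = 1/√(1 − 0.8953²) = 2.24485
Time dilation: Δt = γτ₀ = 2.24485 × 2.197 μs = 4.932 μs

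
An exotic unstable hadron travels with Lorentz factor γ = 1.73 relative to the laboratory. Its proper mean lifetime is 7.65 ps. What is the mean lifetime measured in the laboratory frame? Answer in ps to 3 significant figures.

γ = 1.73 (given)
Time dilation: Δt = γτ₀ = 1.73 × 7.65 ps = 13.2 ps

Δt ≈ 13.2 ps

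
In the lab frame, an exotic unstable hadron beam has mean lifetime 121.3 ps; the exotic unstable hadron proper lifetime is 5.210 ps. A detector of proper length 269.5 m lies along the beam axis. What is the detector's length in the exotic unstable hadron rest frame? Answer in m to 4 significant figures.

Time dilation ⇒ γ = Δt/τ₀ = 121.3/5.210 = 23.2821
Length contraction: L = L₀/γ = 269.5/23.2821 = 11.58 m

L ≈ 11.58 m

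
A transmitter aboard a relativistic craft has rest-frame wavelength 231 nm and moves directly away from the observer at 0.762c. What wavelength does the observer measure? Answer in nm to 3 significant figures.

λ_obs ≈ 629 nm

Relativistic Doppler: λ_obs = λ_src √((1+β)/(1−β))
= 231 × √(1.7620/0.23800) = 231 × 2.7209 = 629 nm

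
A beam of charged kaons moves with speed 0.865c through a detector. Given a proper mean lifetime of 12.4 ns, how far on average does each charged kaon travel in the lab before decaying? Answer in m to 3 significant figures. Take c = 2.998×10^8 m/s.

γ = 1/√(1 − 0.865²) = 1.9929
Dilated lifetime: Δt = γτ₀ = 1.9929 × 12.4 ns = 24.712 ns
d = vΔt = 0.865c × 24.712 ns = 2.5933×10^8 m/s × 2.4712×10^-8 s = 6.41 m

d ≈ 6.41 m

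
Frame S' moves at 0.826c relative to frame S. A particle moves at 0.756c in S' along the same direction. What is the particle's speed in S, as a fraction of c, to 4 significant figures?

Relativistic velocity addition: u = (u' + v)/(1 + u'v/c²)
= (0.756 + 0.826)/(1 + 0.756×0.826) = 1.582/1.62446 = 0.9739

u ≈ 0.9739c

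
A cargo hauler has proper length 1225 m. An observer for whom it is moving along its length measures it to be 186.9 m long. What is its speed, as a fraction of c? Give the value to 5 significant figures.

β ≈ 0.98829

γ = L₀/L = 1225/186.9 = 6.554307
β = √(1 − 1/γ²) = 0.98829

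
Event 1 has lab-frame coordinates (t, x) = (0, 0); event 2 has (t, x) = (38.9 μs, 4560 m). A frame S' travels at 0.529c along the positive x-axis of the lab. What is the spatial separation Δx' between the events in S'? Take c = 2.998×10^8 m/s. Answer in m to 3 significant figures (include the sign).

Δx' ≈ -1900 m

γ = 1/√(1 − 0.529²) = 1.1784
Δx' = γ(Δx − vΔt) = 1.1784 × (4560 m − 0.529×(2.998×10^8 m/s)×38.9×10^-6 s)
= 1.1784 × (-1609.3 m) = -1900 m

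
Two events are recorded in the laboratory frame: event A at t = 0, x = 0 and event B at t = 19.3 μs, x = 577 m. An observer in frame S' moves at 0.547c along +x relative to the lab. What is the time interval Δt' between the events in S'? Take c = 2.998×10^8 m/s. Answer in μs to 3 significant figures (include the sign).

γ = 1/√(1 − 0.547²) = 1.1946
Δt' = γ(Δt − vΔx/c²) = 1.1946 × (19.3 μs − 0.547×577 m / (2.998×10^8 m/s))
= 1.1946 × (18.247 μs) = 21.8 μs

Δt' ≈ 21.8 μs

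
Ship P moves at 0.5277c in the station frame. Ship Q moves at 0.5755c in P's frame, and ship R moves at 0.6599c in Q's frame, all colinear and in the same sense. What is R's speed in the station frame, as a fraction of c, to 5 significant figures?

u ≈ 0.96644c

Compose boost 2: (0.5755 + 0.5277)/(1 + 0.5755×0.5277) = 1.1032/1.303691 = 0.8462126
Compose boost 3: (0.6599 + 0.8462126)/(1 + 0.6599×0.8462126) = 1.506113/1.558416 = 0.96644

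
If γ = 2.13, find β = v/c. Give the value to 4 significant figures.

β ≈ 0.8829

β = √(1 − 1/γ²) = √(1 − 1/2.13²) = √(0.779585) = 0.8829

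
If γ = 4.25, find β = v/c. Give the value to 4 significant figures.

β ≈ 0.9719

β = √(1 − 1/γ²) = √(1 − 1/4.25²) = √(0.944637) = 0.9719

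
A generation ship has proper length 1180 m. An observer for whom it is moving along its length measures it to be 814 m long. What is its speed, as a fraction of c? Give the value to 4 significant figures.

β ≈ 0.7240

γ = L₀/L = 1180/814 = 1.44963
β = √(1 − 1/γ²) = 0.7240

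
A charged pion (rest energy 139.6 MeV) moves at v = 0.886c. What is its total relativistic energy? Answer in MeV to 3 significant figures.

E ≈ 301 MeV

γ = 1/√(1 − 0.886²) = 2.1566
E = γm₀c² = 2.1566 × 139.6 MeV = 301 MeV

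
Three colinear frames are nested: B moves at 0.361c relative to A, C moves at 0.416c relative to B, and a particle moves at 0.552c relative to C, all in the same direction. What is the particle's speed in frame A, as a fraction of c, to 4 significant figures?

Compose boost 2: (0.416 + 0.361)/(1 + 0.416×0.361) = 0.7770/1.15018 = 0.675549
Compose boost 3: (0.552 + 0.675549)/(1 + 0.552×0.675549) = 1.22755/1.37290 = 0.8941

u ≈ 0.8941c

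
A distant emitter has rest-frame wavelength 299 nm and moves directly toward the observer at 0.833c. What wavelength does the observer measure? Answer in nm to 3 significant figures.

Relativistic Doppler: λ_obs = λ_src √((1−β)/(1+β))
= 299 × √(0.16700/1.8330) = 299 × 0.30184 = 90.3 nm

λ_obs ≈ 90.3 nm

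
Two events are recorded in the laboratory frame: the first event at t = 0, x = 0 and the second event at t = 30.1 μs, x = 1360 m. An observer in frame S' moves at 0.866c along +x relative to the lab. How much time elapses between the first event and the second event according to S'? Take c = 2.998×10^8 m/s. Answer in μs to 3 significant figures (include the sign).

Δt' ≈ 52.3 μs

γ = 1/√(1 − 0.866²) = 1.9998
Δt' = γ(Δt − vΔx/c²) = 1.9998 × (30.1 μs − 0.866×1360 m / (2.998×10^8 m/s))
= 1.9998 × (26.172 μs) = 52.3 μs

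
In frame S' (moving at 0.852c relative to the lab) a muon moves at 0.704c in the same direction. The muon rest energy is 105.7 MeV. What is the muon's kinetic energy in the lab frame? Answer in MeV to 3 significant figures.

K ≈ 349 MeV

u_lab = (0.704 + 0.852)/(1 + 0.704×0.852) = 0.972617
γ = 1/√(1 − 0.972617²) = 4.3026
K = (γ − 1)m₀c² = (4.3026 − 1) × 105.7 = 3.3026 × 105.7 = 349 MeV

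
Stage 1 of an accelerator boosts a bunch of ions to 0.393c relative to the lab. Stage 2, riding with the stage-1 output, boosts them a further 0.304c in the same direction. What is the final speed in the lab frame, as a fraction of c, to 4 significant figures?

u ≈ 0.6226c

Compose boost 2: (0.304 + 0.393)/(1 + 0.304×0.393) = 0.6970/1.11947 = 0.6226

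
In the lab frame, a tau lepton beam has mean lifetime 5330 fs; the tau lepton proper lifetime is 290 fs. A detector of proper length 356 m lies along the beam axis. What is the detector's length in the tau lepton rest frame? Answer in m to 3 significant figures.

L ≈ 19.4 m

Time dilation ⇒ γ = Δt/τ₀ = 5330/290 = 18.379
Length contraction: L = L₀/γ = 356/18.379 = 19.4 m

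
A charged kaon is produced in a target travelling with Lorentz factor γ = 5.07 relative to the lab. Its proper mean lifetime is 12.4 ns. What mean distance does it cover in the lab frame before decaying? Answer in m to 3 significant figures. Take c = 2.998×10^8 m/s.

d ≈ 18.5 m

β = √(1 − 1/γ²) = √(1 − 1/5.07²) = 0.98036
Dilated lifetime: Δt = γτ₀ = 5.07 × 12.4 ns = 62.868 ns
d = vΔt = 0.98036c × 62.868 ns = 2.9391×10^8 m/s × 6.2868×10^-8 s = 18.5 m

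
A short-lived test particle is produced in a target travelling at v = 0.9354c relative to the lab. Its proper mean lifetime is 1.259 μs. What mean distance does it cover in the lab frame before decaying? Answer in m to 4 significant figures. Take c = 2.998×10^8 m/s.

d ≈ 998.5 m

γ = 1/√(1 − 0.9354²) = 2.82812
Dilated lifetime: Δt = γτ₀ = 2.82812 × 1.259 μs = 3.56061 μs
d = vΔt = 0.9354c × 3.56061 μs = 2.80433×10^8 m/s × 3.56061×10^-6 s = 998.5 m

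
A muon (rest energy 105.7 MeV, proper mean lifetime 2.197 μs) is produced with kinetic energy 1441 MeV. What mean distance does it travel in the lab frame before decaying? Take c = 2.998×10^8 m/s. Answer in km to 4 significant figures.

γ = 1 + K/(m₀c²) = 1 + 1441/105.7 = 14.6329
β = √(1 − 1/γ²) = 0.997662
Dilated lifetime: γτ₀ = 14.6329 × 2.197 μs = 32.1485 μs
d = βc·γτ₀ = 0.997662 × (2.998×10^8 m/s) × 3.21485×10^-5 s = 9.616 km

d ≈ 9.616 km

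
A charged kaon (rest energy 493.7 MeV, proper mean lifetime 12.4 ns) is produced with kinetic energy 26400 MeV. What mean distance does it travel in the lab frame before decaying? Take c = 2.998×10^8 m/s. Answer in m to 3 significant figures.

d ≈ 202 m

γ = 1 + K/(m₀c²) = 1 + 26400/493.7 = 54.474
β = √(1 − 1/γ²) = 0.99983
Dilated lifetime: γτ₀ = 54.474 × 12.4 ns = 675.47 ns
d = βc·γτ₀ = 0.99983 × (2.998×10^8 m/s) × 6.7547×10^-7 s = 202 m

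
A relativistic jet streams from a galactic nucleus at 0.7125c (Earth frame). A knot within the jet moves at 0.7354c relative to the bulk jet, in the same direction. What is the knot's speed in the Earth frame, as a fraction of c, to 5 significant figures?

Relativistic velocity addition: u = (u' + v)/(1 + u'v/c²)
= (0.7354 + 0.7125)/(1 + 0.7354×0.7125) = 1.4479/1.523973 = 0.95008

u ≈ 0.95008c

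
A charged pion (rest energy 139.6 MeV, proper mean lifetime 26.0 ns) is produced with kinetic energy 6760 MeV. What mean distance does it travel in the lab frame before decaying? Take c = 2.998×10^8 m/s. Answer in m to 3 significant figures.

d ≈ 385 m

γ = 1 + K/(m₀c²) = 1 + 6760/139.6 = 49.424
β = √(1 − 1/γ²) = 0.99980
Dilated lifetime: γτ₀ = 49.424 × 26.0 ns = 1285.0 ns
d = βc·γτ₀ = 0.99980 × (2.998×10^8 m/s) × 1.2850×10^-6 s = 385 m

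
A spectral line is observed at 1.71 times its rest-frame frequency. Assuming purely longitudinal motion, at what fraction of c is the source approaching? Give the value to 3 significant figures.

β ≈ 0.490

f_obs/f_src = √((1+β)/(1−β)) = 1.71  ⇒  (1+β)/(1−β) = 2.9241
β = |1 − D²|/(1 + D²) = |1 − 2.9241|/(1 + 2.9241) = 0.490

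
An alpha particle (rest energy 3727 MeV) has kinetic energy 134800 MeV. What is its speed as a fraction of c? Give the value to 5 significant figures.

γ = 1 + K/(m₀c²) = 1 + 134800/3727 = 37.16850
β = √(1 − 1/γ²) = 0.99964

β ≈ 0.99964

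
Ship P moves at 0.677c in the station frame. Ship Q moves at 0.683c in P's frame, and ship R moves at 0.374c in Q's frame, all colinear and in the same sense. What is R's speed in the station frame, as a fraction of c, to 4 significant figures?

u ≈ 0.9675c

Compose boost 2: (0.683 + 0.677)/(1 + 0.683×0.677) = 1.360/1.46239 = 0.929984
Compose boost 3: (0.374 + 0.929984)/(1 + 0.374×0.929984) = 1.30398/1.34781 = 0.9675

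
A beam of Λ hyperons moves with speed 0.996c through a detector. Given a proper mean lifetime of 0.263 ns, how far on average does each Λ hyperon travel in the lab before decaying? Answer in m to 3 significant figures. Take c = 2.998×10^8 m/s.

d ≈ 0.879 m

γ = 1/√(1 − 0.996²) = 11.192
Dilated lifetime: Δt = γτ₀ = 11.192 × 0.263 ns = 2.9434 ns
d = vΔt = 0.996c × 2.9434 ns = 2.9860×10^8 m/s × 2.9434×10^-9 s = 0.879 m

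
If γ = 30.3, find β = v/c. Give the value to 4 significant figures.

β ≈ 0.9995

β = √(1 − 1/γ²) = √(1 − 1/30.3²) = √(0.998911) = 0.9995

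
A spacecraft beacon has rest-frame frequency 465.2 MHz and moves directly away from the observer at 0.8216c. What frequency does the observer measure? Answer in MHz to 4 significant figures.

f_obs ≈ 145.6 MHz

Relativistic Doppler: f_obs = f_src √((1−β)/(1+β))
= 465.2 × √(0.178400/1.82160) = 465.2 × 0.312947 = 145.6 MHz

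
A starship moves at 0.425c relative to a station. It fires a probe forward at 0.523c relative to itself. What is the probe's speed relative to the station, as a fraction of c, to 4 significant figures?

Relativistic velocity addition: u = (u' + v)/(1 + u'v/c²)
= (0.523 + 0.425)/(1 + 0.523×0.425) = 0.9480/1.22228 = 0.7756

u ≈ 0.7756c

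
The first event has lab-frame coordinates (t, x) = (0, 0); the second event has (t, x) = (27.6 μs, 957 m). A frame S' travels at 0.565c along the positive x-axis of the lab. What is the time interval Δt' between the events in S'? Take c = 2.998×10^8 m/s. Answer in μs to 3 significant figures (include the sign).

Δt' ≈ 31.3 μs

γ = 1/√(1 − 0.565²) = 1.2120
Δt' = γ(Δt − vΔx/c²) = 1.2120 × (27.6 μs − 0.565×957 m / (2.998×10^8 m/s))
= 1.2120 × (25.796 μs) = 31.3 μs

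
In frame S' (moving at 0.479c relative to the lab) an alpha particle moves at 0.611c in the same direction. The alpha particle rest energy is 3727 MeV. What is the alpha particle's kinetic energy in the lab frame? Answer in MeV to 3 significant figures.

K ≈ 3210 MeV

u_lab = (0.611 + 0.479)/(1 + 0.611×0.479) = 0.843217
γ = 1/√(1 − 0.843217²) = 1.8602
K = (γ − 1)m₀c² = (1.8602 − 1) × 3727 = 0.86021 × 3727 = 3210 MeV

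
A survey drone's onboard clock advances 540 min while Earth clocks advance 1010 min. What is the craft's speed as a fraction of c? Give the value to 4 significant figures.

γ = Δt/τ₀ = 1010/540 = 1.87037
β = √(1 − 1/γ²) = √(1 − 1/1.87037²) = 0.8451

β ≈ 0.8451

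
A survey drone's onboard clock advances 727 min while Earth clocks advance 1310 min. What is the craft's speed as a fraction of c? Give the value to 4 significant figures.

β ≈ 0.8319

γ = Δt/τ₀ = 1310/727 = 1.80193
β = √(1 − 1/γ²) = √(1 − 1/1.80193²) = 0.8319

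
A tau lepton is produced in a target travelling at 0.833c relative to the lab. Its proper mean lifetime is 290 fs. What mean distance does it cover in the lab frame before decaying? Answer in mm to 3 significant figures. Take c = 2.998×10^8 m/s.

γ = 1/√(1 − 0.833²) = 1.8074
Dilated lifetime: Δt = γτ₀ = 1.8074 × 290 fs = 524.15 fs
d = vΔt = 0.833c × 524.15 fs = 2.4973×10^8 m/s × 5.2415×10^-13 s = 0.131 mm

d ≈ 0.131 mm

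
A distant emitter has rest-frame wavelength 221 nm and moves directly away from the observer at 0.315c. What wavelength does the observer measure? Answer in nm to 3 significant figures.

λ_obs ≈ 306 nm

Relativistic Doppler: λ_obs = λ_src √((1+β)/(1−β))
= 221 × √(1.3150/0.68500) = 221 × 1.3855 = 306 nm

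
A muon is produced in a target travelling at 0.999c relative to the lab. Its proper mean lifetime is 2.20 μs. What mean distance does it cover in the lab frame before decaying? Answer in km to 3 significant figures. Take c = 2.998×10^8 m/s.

d ≈ 14.7 km

γ = 1/√(1 − 0.999²) = 22.366
Dilated lifetime: Δt = γτ₀ = 22.366 × 2.20 μs = 49.206 μs
d = vΔt = 0.999c × 49.206 μs = 2.9950×10^8 m/s × 4.9206×10^-5 s = 14.7 km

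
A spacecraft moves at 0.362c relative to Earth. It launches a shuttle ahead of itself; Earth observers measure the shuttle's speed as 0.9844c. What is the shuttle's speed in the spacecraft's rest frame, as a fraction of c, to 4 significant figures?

Inverse velocity addition: u' = (u − v)/(1 − uv/c²)
= (0.9844 − 0.362)/(1 − 0.9844×0.362) = 0.6224/0.643647 = 0.9670

u' ≈ 0.9670c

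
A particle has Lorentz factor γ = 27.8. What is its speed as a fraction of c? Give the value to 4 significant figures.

β ≈ 0.9994

β = √(1 − 1/γ²) = √(1 − 1/27.8²) = √(0.998706) = 0.9994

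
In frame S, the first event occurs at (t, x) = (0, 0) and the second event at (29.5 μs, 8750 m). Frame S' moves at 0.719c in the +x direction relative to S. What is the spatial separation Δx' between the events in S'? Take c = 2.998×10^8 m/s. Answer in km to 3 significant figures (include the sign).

γ = 1/√(1 − 0.719²) = 1.4388
Δx' = γ(Δx − vΔt) = 1.4388 × (8750 m − 0.719×(2.998×10^8 m/s)×29.5×10^-6 s)
= 1.4388 × (2391.1 m) = 3.44 km

Δx' ≈ 3.44 km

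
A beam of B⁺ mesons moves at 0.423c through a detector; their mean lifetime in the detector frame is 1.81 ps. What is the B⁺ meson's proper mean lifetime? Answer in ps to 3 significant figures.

τ₀ ≈ 1.64 ps

γ = 1/√(1 − 0.423²) = 1.1036
Proper time: τ₀ = Δt/γ = 1.81/1.1036 = 1.64 ps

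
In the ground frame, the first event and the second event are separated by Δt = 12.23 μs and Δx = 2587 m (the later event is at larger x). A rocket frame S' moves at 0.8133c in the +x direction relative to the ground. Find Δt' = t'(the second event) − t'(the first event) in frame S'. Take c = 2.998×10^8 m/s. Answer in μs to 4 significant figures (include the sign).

Δt' ≈ 8.958 μs

γ = 1/√(1 − 0.8133²) = 1.71867
Δt' = γ(Δt − vΔx/c²) = 1.71867 × (12.23 μs − 0.8133×2587 m / (2.998×10^8 m/s))
= 1.71867 × (5.21196 μs) = 8.958 μs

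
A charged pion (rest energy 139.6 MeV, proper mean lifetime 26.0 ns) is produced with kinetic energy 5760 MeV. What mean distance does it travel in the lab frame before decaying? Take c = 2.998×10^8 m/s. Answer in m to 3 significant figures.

γ = 1 + K/(m₀c²) = 1 + 5760/139.6 = 42.261
β = √(1 − 1/γ²) = 0.99972
Dilated lifetime: γτ₀ = 42.261 × 26.0 ns = 1098.8 ns
d = βc·γτ₀ = 0.99972 × (2.998×10^8 m/s) × 1.0988×10^-6 s = 329 m

d ≈ 329 m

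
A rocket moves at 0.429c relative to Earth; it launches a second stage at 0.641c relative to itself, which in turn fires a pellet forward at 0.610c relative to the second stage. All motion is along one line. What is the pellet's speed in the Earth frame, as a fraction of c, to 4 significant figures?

u ≈ 0.9585c

Compose boost 2: (0.641 + 0.429)/(1 + 0.641×0.429) = 1.070/1.27499 = 0.839223
Compose boost 3: (0.610 + 0.839223)/(1 + 0.610×0.839223) = 1.44922/1.51193 = 0.9585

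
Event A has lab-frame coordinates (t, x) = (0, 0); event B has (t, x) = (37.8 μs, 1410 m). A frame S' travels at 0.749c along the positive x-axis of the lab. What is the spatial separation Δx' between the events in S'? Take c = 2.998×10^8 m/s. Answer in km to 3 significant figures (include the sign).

γ = 1/√(1 − 0.749²) = 1.5093
Δx' = γ(Δx − vΔt) = 1.5093 × (1410 m − 0.749×(2.998×10^8 m/s)×37.8×10^-6 s)
= 1.5093 × (-7078.0 m) = -10.7 km

Δx' ≈ -10.7 km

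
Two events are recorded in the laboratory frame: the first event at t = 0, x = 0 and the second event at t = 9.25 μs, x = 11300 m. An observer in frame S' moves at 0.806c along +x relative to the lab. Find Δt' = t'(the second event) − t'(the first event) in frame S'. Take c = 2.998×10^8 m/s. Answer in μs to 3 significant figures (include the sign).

γ = 1/√(1 − 0.806²) = 1.6894
Δt' = γ(Δt − vΔx/c²) = 1.6894 × (9.25 μs − 0.806×11300 m / (2.998×10^8 m/s))
= 1.6894 × (-21.130 μs) = -35.7 μs

Δt' ≈ -35.7 μs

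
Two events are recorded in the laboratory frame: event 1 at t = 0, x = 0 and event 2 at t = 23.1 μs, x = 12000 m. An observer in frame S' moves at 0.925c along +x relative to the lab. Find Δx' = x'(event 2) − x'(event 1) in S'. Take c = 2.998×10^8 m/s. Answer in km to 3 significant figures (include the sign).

Δx' ≈ 14.7 km

γ = 1/√(1 − 0.925²) = 2.6318
Δx' = γ(Δx − vΔt) = 2.6318 × (12000 m − 0.925×(2.998×10^8 m/s)×23.1×10^-6 s)
= 2.6318 × (5594.0 m) = 14.7 km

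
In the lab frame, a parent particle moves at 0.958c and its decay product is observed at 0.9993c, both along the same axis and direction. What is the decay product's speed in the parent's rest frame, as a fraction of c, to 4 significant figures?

u' ≈ 0.9679c

Inverse velocity addition: u' = (u − v)/(1 − uv/c²)
= (0.9993 − 0.958)/(1 − 0.9993×0.958) = 0.04130/0.0426706 = 0.9679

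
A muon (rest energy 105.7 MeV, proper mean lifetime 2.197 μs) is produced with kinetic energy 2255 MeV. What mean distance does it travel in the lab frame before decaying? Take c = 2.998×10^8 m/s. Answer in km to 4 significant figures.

γ = 1 + K/(m₀c²) = 1 + 2255/105.7 = 22.3340
β = √(1 − 1/γ²) = 0.998997
Dilated lifetime: γτ₀ = 22.3340 × 2.197 μs = 49.0677 μs
d = βc·γτ₀ = 0.998997 × (2.998×10^8 m/s) × 4.90677×10^-5 s = 14.70 km

d ≈ 14.70 km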